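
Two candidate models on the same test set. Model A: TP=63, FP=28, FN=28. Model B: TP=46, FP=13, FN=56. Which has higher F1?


Model A: P=63/91=0.6923, R=63/91=0.6923, F1=2PR/(P+R)=2TP/(2TP+FP+FN)=126/182=0.6923
Model B: P=46/59=0.7797, R=46/102=0.451, F1=2PR/(P+R)=2TP/(2TP+FP+FN)=92/161=0.5714
0.6923 > 0.5714 → Model A

Model A


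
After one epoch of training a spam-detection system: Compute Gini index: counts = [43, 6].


Probabilities: [43/49, 6/49] ≈ [0.8776, 0.1224]
Σpᵢ² = (1849 + 36)/49² = 1885/2401
Gini = 1 - Σpᵢ² = 1 - 1885/2401 = 0.2149

0.2149


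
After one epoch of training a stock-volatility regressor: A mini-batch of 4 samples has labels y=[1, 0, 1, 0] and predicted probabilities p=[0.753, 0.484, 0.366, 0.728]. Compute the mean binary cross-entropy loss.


L[0] = -ln(0.753) = 0.2837
L[1] = -ln(1-0.484) = -ln(0.516) = 0.6616
L[2] = -ln(0.366) = 1.0051
L[3] = -ln(1-0.728) = -ln(0.272) = 1.302
mean = (0.2837 + 0.6616 + 1.0051 + 1.302)/4 = 0.8131

0.8131


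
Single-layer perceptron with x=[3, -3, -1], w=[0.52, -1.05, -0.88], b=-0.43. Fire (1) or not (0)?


z = (3)·(0.52) + (-3)·(-1.05) + (-1)·(-0.88) - 0.43
  = 5.16
step(z) = 1 (z≥0)

1


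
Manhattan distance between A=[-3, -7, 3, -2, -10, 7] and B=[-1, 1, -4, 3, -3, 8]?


d = |-3+ 1| + |-7-1| + |3+ 4| + |-2-3| + |-10+ 3| + |7-8|
  = 2 + 8 + 7 + 5 + 7 + 1
  = 30

30


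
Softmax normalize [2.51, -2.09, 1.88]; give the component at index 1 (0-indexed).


Exponentials: e^2.51=12.3049, e^-2.09=0.1237, e^1.88=6.5535
Sum = 18.9821
Softmax = [0.6482, 0.0065, 0.3452]
p[1] = 0.1237/18.9821 = 0.0065

0.0065


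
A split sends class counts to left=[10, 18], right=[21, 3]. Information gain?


Parent = [31, 21], H_parent = 0.9732
H_left = 0.9403 (n=28), H_right = 0.5436 (n=24)
H_children = (28/52)·0.9403 + (24/52)·0.5436 = 0.7572
IG = 0.9732 - 0.7572 = 0.216

0.216


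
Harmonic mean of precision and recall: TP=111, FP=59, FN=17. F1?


Precision = 111/170 = 0.6529
Recall = 111/128 = 0.8672
F1 = 2·P·R/(P+R) = 2·TP/(2·TP+FP+FN) = 222/(222+59+17) = 222/298 = 0.745

0.745


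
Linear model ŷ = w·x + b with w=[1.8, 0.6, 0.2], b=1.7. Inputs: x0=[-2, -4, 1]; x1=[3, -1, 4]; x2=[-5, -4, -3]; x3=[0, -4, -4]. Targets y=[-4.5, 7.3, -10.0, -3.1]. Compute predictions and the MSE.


ŷ0 = (1.8)·(-2) + (0.6)·(-4) + (0.2)·(1) + 1.7 = -4.1
ŷ1 = (1.8)·(3) + (0.6)·(-1) + (0.2)·(4) + 1.7 = 7.3
ŷ2 = (1.8)·(-5) + (0.6)·(-4) + (0.2)·(-3) + 1.7 = -10.3
ŷ3 = (1.8)·(0) + (0.6)·(-4) + (0.2)·(-4) + 1.7 = -1.5
errors² = [0.16, 0.0, 0.09, 2.56]
MSE = 2.8100/4 = 0.7025

0.7025


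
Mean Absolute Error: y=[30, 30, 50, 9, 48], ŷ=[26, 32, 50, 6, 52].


Absolute errors: |30-26|=4, |30-32|=2, |50-50|=0, |9-6|=3, |48-52|=4
Sum = 13
MAE = 13/5 = 13/5

13/5


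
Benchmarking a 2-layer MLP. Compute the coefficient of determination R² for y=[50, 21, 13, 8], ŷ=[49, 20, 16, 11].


ȳ = 23
SS_res = Σ(y-ŷ)² = 20
SS_tot = Σ(y-ȳ)² = 1058
R² = 1 - SS_res/SS_tot = 1 - 0.0189 = 0.9811

0.9811


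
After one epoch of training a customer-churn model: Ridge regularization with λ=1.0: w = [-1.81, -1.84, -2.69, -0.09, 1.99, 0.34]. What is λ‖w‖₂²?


‖w‖₂² = (-1.81)² + (-1.84)² + (-2.69)² + (-0.09)² + (1.99)² + (0.34)²
     = 3.2761 + 3.3856 + 7.2361 + 0.0081 + 3.9601 + 0.1156
     = 17.9816
λ·‖w‖₂² = 1.0·17.9816 = 17.9816

17.9816


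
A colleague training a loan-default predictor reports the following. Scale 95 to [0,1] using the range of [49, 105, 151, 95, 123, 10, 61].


min=10, max=151
(95-10)/(151-10) = 85/141 = 0.6028

0.6028


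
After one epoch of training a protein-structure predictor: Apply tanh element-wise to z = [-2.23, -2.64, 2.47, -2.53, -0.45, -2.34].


tanh(-2.23) = -0.9771
tanh(-2.64) = -0.9899
tanh(2.47) = 0.9858
tanh(-2.53) = -0.9874
tanh(-0.45) = -0.4219
tanh(-2.34) = -0.9816
result = [-0.9771, -0.9899, 0.9858, -0.9874, -0.4219, -0.9816]

[-0.9771, -0.9899, 0.9858, -0.9874, -0.4219, -0.9816]


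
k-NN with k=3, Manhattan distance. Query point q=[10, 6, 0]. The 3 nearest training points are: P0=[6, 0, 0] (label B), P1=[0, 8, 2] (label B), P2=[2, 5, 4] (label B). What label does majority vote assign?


d(q,P0) = 10  (label B)
d(q,P1) = 14  (label B)
d(q,P2) = 13  (label B)
Votes: A=0, B=3
Majority → B

B


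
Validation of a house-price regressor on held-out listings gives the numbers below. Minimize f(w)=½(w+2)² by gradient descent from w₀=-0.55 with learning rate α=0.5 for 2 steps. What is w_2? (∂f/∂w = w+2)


step 1: grad = -0.55+2 = 1.45; w = -0.55 - 0.5·(1.45) = -1.275
step 2: grad = -1.275+2 = 0.725; w = -1.275 - 0.5·(0.725) = -1.6375

-1.6375


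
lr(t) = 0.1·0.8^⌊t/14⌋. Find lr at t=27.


n_drops = ⌊27/14⌋ = 1
lr = 0.1·0.8^1 = 0.1·0.8 = 0.08

0.08


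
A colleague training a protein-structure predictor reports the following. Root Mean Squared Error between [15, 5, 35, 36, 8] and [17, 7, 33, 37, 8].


MSE = 13/5 = 2.6
RMSE = √(13/5) = 1.6125

1.6125


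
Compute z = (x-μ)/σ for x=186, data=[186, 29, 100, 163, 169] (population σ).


μ = 129.4, σ = 58.0434
z = (186 - 129.4)/58.0434 = 0.9751

0.9751


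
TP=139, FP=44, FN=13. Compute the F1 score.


Precision = 139/183 = 0.7596
Recall = 139/152 = 0.9145
F1 = 2·P·R/(P+R) = 2·TP/(2·TP+FP+FN) = 278/(278+44+13) = 278/335 = 0.8299

0.8299


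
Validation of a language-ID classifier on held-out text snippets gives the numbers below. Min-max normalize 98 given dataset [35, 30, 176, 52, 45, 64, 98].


min=30, max=176
(98-30)/(176-30) = 68/146 = 0.4658

0.4658


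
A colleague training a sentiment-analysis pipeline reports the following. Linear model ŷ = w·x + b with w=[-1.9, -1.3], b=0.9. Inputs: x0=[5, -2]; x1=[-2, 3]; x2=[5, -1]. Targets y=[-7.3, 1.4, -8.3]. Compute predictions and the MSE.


ŷ0 = (-1.9)·(5) + (-1.3)·(-2) + 0.9 = -6.0
ŷ1 = (-1.9)·(-2) + (-1.3)·(3) + 0.9 = 0.8
ŷ2 = (-1.9)·(5) + (-1.3)·(-1) + 0.9 = -7.3
errors² = [1.69, 0.36, 1.0]
MSE = 3.0500/3 = 1.0167

1.0167


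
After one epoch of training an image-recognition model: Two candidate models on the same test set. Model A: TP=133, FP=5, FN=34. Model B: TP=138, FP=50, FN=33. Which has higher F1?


Model A: P=133/138=0.9638, R=133/167=0.7964, F1=2PR/(P+R)=2TP/(2TP+FP+FN)=266/305=0.8721
Model B: P=138/188=0.734, R=138/171=0.807, F1=2PR/(P+R)=2TP/(2TP+FP+FN)=276/359=0.7688
0.8721 > 0.7688 → Model A

Model A


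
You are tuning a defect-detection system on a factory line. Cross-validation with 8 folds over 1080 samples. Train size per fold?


Fold size = 1080/8 = 135
Training per fold = 1080 - 135 = 945

945


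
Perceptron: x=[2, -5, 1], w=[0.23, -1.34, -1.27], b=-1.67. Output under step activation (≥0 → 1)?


z = (2)·(0.23) + (-5)·(-1.34) + (1)·(-1.27) - 1.67
  = 4.22
step(z) = 1 (z≥0)

1


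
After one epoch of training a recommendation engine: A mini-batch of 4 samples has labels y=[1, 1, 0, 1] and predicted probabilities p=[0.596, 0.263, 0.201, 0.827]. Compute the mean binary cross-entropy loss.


L[0] = -ln(0.596) = 0.5175
L[1] = -ln(0.263) = 1.3356
L[2] = -ln(1-0.201) = -ln(0.799) = 0.2244
L[3] = -ln(0.827) = 0.19
mean = (0.5175 + 1.3356 + 0.2244 + 0.19)/4 = 0.5669

0.5669


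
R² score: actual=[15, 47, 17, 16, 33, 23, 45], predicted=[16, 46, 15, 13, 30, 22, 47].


ȳ = 28
SS_res = Σ(y-ŷ)² = 29
SS_tot = Σ(y-ȳ)² = 1134
R² = 1 - SS_res/SS_tot = 1 - 0.0256 = 0.9744

0.9744


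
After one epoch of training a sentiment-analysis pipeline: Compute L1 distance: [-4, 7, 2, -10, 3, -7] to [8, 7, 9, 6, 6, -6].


d = |-4-8| + |7-7| + |2-9| + |-10-6| + |3-6| + |-7+ 6|
  = 12 + 0 + 7 + 16 + 3 + 1
  = 39

39


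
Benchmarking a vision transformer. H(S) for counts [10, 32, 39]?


Probabilities: [10/81, 32/81, 39/81] ≈ [0.1235, 0.3951, 0.4815]
H = -((10/81)·log₂(10/81) + (32/81)·log₂(32/81) + (39/81)·log₂(39/81))
  = 1.4096 bits

1.4096 bits


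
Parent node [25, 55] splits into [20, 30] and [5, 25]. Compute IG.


Parent = [25, 55], H_parent = 0.896
H_left = 0.971 (n=50), H_right = 0.65 (n=30)
H_children = (50/80)·0.971 + (30/80)·0.65 = 0.8506
IG = 0.896 - 0.8506 = 0.0454

0.0454


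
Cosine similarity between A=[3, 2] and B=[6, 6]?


A·B = 3·6 + 2·6 = 30
‖A‖ = √13 = 3.6056, ‖B‖ = √72 = 8.4853
cos = 30/(√13·√72) = 30/√936 = 0.9806

0.9806


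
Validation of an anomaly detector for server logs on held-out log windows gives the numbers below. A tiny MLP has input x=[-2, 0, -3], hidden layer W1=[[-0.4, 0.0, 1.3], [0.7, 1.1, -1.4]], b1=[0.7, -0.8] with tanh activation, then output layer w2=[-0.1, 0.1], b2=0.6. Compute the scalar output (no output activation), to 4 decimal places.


z1[0] = (-0.4)·(-2) + (0.0)·(0) + (1.3)·(-3) + 0.7 = -2.4
z1[1] = (0.7)·(-2) + (1.1)·(0) + (-1.4)·(-3) - 0.8 = 2.0
h = tanh(z1) = [-0.9837, 0.964]
output = (-0.1)·(-0.9837) + (0.1)·(0.964) + 0.6 = 0.7948

0.7948


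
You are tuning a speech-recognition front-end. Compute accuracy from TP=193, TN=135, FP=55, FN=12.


Accuracy = (TP+TN)/(TP+TN+FP+FN)
= (193+135)/(395)
= 328/395 = 83.04%

83.04%


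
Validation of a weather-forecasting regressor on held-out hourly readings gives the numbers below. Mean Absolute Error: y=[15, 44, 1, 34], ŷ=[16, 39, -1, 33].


Absolute errors: |15-16|=1, |44-39|=5, |1+ 1|=2, |34-33|=1
Sum = 9
MAE = 9/4 = 9/4

9/4


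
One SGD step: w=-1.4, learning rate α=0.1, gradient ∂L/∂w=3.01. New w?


w_new = w - α·∇
= -1.4 - 0.1·3.01
= -1.4 - 0.301
= -1.701

-1.701


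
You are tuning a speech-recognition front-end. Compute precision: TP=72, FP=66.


Precision = TP/(TP+FP)
= 72/(72+66)
= 72/138 = 52.17%

52.17%


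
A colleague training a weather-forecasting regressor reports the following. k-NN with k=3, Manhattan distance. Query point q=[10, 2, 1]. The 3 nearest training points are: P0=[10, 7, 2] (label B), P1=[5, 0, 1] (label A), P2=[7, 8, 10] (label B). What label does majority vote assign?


d(q,P0) = 6  (label B)
d(q,P1) = 7  (label A)
d(q,P2) = 18  (label B)
Votes: A=1, B=2
Majority → B

B


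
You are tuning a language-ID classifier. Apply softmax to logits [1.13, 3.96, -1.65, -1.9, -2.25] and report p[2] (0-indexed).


Exponentials: e^1.13=3.0957, e^3.96=52.4573, e^-1.65=0.192, e^-1.9=0.1496, e^-2.25=0.1054
Sum = 56
Softmax = [0.0553, 0.9367, 0.0034, 0.0027, 0.0019]
p[2] = 0.192/56 = 0.0034

0.0034


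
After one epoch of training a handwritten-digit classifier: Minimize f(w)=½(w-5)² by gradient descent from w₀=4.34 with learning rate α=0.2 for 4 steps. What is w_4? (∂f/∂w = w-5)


step 1: grad = 4.34-5 = -0.66; w = 4.34 - 0.2·(-0.66) = 4.472
step 2: grad = 4.472-5 = -0.528; w = 4.472 - 0.2·(-0.528) = 4.5776
step 3: grad = 4.5776-5 = -0.4224; w = 4.5776 - 0.2·(-0.4224) = 4.66208
step 4: grad = 4.66208-5 = -0.33792; w = 4.66208 - 0.2·(-0.33792) = 4.729664

4.729664


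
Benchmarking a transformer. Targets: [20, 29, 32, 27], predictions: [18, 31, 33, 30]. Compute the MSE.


Squared errors: (20-18)²=4, (29-31)²=4, (32-33)²=1, (27-30)²=9
Sum = 18
MSE = 18/4 = 9/2

9/2


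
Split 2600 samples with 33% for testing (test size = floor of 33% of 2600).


Test = ⌊2600·33/100⌋ = 858
Train = 2600 - 858 = 1742

Train: 1742, Test: 858


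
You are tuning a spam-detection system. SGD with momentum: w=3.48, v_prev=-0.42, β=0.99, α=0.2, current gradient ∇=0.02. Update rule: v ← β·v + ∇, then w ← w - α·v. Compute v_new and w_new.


v_new = 0.99·-0.42 + 0.02 = -0.4158 + 0.02 = -0.3958
w_new = 3.48 - 0.2·-0.3958 = 3.48 + 0.07916 = 3.55916

v_new=-0.3958, w_new=3.55916


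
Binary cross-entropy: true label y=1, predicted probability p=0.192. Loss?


BCE = -[y·ln(p) + (1-y)·ln(1-p)]
= -1·ln(0.192) - 0
= -ln(0.192) = 1.6503

1.6503


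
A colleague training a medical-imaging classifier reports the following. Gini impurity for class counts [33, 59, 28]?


Probabilities: [33/120, 59/120, 28/120] ≈ [0.275, 0.4917, 0.2333]
Σpᵢ² = (1089 + 3481 + 784)/120² = 5354/14400
Gini = 1 - Σpᵢ² = 1 - 5354/14400 = 0.6282

0.6282


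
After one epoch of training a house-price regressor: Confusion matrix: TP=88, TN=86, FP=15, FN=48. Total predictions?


Total = TP + TN + FP + FN
= 88 + 86 + 15 + 48
= 237
(Predicted positive: 103, predicted negative: 134)

237


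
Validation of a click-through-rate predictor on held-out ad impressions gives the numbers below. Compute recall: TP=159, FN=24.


Recall = TP/(TP+FN)
= 159/(159+24)
= 159/183 = 86.89%

86.89%


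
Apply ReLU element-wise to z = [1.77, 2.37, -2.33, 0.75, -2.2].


ReLU(1.77) = max(0, 1.77) = 1.77
ReLU(2.37) = max(0, 2.37) = 2.37
ReLU(-2.33) = max(0, -2.33) = 0.0
ReLU(0.75) = max(0, 0.75) = 0.75
ReLU(-2.2) = max(0, -2.2) = 0.0
result = [1.77, 2.37, 0.0, 0.75, 0.0]

[1.77, 2.37, 0.0, 0.75, 0.0]


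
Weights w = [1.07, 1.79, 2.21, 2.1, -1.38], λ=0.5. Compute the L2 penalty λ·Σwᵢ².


‖w‖₂² = (1.07)² + (1.79)² + (2.21)² + (2.1)² + (-1.38)²
     = 1.1449 + 3.2041 + 4.8841 + 4.41 + 1.9044
     = 15.5475
λ·‖w‖₂² = 0.5·15.5475 = 7.77375

7.77375


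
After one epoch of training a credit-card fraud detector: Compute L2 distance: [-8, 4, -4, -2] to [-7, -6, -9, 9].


d = √((-8+ 7)² + (4+ 6)² + (-4+ 9)² + (-2-9)²)
  = √(1 + 100 + 25 + 121)
  = √247 = 15.7162

15.7162


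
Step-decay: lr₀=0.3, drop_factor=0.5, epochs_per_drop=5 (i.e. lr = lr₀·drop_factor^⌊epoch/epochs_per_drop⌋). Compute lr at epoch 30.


n_drops = ⌊30/5⌋ = 6
lr = 0.3·0.5^6 = 0.3·0.015625 = 0.0046875

0.0046875


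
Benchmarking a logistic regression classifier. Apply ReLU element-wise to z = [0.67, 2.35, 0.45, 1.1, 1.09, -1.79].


ReLU(0.67) = max(0, 0.67) = 0.67
ReLU(2.35) = max(0, 2.35) = 2.35
ReLU(0.45) = max(0, 0.45) = 0.45
ReLU(1.1) = max(0, 1.1) = 1.1
ReLU(1.09) = max(0, 1.09) = 1.09
ReLU(-1.79) = max(0, -1.79) = 0.0
result = [0.67, 2.35, 0.45, 1.1, 1.09, 0.0]

[0.67, 2.35, 0.45, 1.1, 1.09, 0.0]


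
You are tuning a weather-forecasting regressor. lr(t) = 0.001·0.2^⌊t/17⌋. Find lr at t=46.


n_drops = ⌊46/17⌋ = 2
lr = 0.001·0.2^2 = 0.001·0.04 = 0.00004

0.00004


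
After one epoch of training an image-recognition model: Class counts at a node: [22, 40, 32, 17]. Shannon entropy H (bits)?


Probabilities: [22/111, 40/111, 32/111, 17/111] ≈ [0.1982, 0.3604, 0.2883, 0.1532]
H = -((22/111)·log₂(22/111) + (40/111)·log₂(40/111) + (32/111)·log₂(32/111) + (17/111)·log₂(17/111))
  = 1.9253 bits

1.9253 bits


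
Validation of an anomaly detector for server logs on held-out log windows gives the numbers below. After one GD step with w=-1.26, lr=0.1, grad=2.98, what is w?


w_new = w - α·∇
= -1.26 - 0.1·2.98
= -1.26 - 0.298
= -1.558

-1.558


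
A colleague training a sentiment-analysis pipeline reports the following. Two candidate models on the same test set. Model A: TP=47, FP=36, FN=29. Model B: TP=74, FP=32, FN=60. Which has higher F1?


Model A: P=47/83=0.5663, R=47/76=0.6184, F1=2PR/(P+R)=2TP/(2TP+FP+FN)=94/159=0.5912
Model B: P=74/106=0.6981, R=74/134=0.5522, F1=2PR/(P+R)=2TP/(2TP+FP+FN)=148/240=0.6167
0.5912 < 0.6167 → Model B

Model B


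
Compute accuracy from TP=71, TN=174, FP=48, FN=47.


Accuracy = (TP+TN)/(TP+TN+FP+FN)
= (71+174)/(340)
= 245/340 = 72.06%

72.06%


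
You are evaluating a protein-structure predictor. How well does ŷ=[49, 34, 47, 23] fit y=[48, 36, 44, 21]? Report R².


ȳ = 37.25
SS_res = Σ(y-ŷ)² = 18
SS_tot = Σ(y-ȳ)² = 426.75
R² = 1 - SS_res/SS_tot = 1 - 0.0422 = 0.9578

0.9578


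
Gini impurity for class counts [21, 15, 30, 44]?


Probabilities: [21/110, 15/110, 30/110, 44/110] ≈ [0.1909, 0.1364, 0.2727, 0.4]
Σpᵢ² = (441 + 225 + 900 + 1936)/110² = 3502/12100
Gini = 1 - Σpᵢ² = 1 - 3502/12100 = 0.7106

0.7106


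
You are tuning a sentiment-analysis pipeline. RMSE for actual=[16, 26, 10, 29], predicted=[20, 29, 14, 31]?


MSE = 45/4 = 11.25
RMSE = √(45/4) = 3.3541

3.3541


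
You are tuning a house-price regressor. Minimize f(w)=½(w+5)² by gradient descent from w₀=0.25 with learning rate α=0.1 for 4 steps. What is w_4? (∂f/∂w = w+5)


step 1: grad = 0.25+5 = 5.25; w = 0.25 - 0.1·(5.25) = -0.275
step 2: grad = -0.275+5 = 4.725; w = -0.275 - 0.1·(4.725) = -0.7475
step 3: grad = -0.7475+5 = 4.2525; w = -0.7475 - 0.1·(4.2525) = -1.17275
step 4: grad = -1.17275+5 = 3.82725; w = -1.17275 - 0.1·(3.82725) = -1.555475

-1.555475


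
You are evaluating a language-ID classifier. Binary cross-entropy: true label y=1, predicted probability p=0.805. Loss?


BCE = -[y·ln(p) + (1-y)·ln(1-p)]
= -1·ln(0.805) - 0
= -ln(0.805) = 0.2169

0.2169


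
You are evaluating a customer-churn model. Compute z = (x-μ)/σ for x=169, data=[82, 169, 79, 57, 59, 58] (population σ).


μ = 84, σ = 39.3362
z = (169 - 84)/39.3362 = 2.1609

2.1609


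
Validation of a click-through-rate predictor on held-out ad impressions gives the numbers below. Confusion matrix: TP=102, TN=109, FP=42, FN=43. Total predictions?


Total = TP + TN + FP + FN
= 102 + 109 + 42 + 43
= 296
(Predicted positive: 144, predicted negative: 152)

296


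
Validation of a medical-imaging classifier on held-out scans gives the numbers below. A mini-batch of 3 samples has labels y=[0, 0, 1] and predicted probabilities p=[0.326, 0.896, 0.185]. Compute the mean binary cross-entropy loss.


L[0] = -ln(1-0.326) = -ln(0.674) = 0.3945
L[1] = -ln(1-0.896) = -ln(0.104) = 2.2634
L[2] = -ln(0.185) = 1.6874
mean = (0.3945 + 2.2634 + 1.6874)/3 = 1.4484

1.4484


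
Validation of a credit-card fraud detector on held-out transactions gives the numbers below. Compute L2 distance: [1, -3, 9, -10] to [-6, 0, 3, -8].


d = √((1+ 6)² + (-3-0)² + (9-3)² + (-10+ 8)²)
  = √(49 + 9 + 36 + 4)
  = √98 = 9.8995

9.8995


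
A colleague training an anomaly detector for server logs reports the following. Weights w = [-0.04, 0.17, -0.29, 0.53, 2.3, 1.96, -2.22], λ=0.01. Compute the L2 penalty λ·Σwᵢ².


‖w‖₂² = (-0.04)² + (0.17)² + (-0.29)² + (0.53)² + (2.3)² + (1.96)² + (-2.22)²
     = 0.0016 + 0.0289 + 0.0841 + 0.2809 + 5.29 + 3.8416 + 4.9284
     = 14.4555
λ·‖w‖₂² = 0.01·14.4555 = 0.144555

0.144555


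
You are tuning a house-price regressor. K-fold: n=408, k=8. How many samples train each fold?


Fold size = 408/8 = 51
Training per fold = 408 - 51 = 357

357


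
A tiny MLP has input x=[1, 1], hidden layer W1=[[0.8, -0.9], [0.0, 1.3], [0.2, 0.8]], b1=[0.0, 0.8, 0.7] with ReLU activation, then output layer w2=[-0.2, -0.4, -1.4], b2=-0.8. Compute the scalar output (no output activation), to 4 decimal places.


z1[0] = (0.8)·(1) + (-0.9)·(1) + 0.0 = -0.1
z1[1] = (0.0)·(1) + (1.3)·(1) + 0.8 = 2.1
z1[2] = (0.2)·(1) + (0.8)·(1) + 0.7 = 1.7
h = ReLU(z1) = [0.0, 2.1, 1.7]
output = (-0.2)·(0.0) + (-0.4)·(2.1) + (-1.4)·(1.7) - 0.8 = -4.02

-4.02


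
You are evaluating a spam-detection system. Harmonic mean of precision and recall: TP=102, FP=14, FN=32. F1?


Precision = 102/116 = 0.8793
Recall = 102/134 = 0.7612
F1 = 2·P·R/(P+R) = 2·TP/(2·TP+FP+FN) = 204/(204+14+32) = 204/250 = 0.816

0.816


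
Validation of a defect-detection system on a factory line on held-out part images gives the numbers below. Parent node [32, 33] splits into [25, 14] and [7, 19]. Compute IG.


Parent = [32, 33], H_parent = 0.9998
H_left = 0.9418 (n=39), H_right = 0.8404 (n=26)
H_children = (39/65)·0.9418 + (26/65)·0.8404 = 0.9012
IG = 0.9998 - 0.9012 = 0.0986

0.0986


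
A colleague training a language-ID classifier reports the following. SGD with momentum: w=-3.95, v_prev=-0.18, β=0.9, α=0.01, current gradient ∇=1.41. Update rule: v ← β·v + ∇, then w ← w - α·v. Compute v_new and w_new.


v_new = 0.9·-0.18 + 1.41 = -0.162 + 1.41 = 1.248
w_new = -3.95 - 0.01·1.248 = -3.95 - 0.01248 = -3.96248

v_new=1.248, w_new=-3.96248


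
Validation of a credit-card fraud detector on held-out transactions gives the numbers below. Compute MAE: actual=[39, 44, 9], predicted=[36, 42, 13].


Absolute errors: |39-36|=3, |44-42|=2, |9-13|=4
Sum = 9
MAE = 9/3 = 3

3


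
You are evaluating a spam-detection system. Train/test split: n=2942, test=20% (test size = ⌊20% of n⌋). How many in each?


Test = ⌊2942·20/100⌋ = 588
Train = 2942 - 588 = 2354

Train: 2354, Test: 588


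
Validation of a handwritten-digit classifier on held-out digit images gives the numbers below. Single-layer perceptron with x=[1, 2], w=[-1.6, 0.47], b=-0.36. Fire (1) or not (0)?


z = (1)·(-1.6) + (2)·(0.47) - 0.36
  = -1.02
step(z) = 0 (z<0)

0


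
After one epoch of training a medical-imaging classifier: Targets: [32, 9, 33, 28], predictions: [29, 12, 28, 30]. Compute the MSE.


Squared errors: (32-29)²=9, (9-12)²=9, (33-28)²=25, (28-30)²=4
Sum = 47
MSE = 47/4 = 47/4

47/4


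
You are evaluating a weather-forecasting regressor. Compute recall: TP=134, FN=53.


Recall = TP/(TP+FN)
= 134/(134+53)
= 134/187 = 71.66%

71.66%


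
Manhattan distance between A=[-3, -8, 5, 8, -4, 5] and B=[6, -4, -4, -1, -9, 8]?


d = |-3-6| + |-8+ 4| + |5+ 4| + |8+ 1| + |-4+ 9| + |5-8|
  = 9 + 4 + 9 + 9 + 5 + 3
  = 39

39


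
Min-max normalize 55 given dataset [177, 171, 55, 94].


min=55, max=177
(55-55)/(177-55) = 0/122 = 0.0

0.0


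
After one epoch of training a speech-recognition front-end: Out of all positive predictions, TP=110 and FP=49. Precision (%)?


Precision = TP/(TP+FP)
= 110/(110+49)
= 110/159 = 69.18%

69.18%


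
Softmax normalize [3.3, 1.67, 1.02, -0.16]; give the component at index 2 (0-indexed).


Exponentials: e^3.3=27.1126, e^1.67=5.3122, e^1.02=2.7732, e^-0.16=0.8521
Sum = 36.0501
Softmax = [0.7521, 0.1474, 0.0769, 0.0236]
p[2] = 2.7732/36.0501 = 0.0769

0.0769


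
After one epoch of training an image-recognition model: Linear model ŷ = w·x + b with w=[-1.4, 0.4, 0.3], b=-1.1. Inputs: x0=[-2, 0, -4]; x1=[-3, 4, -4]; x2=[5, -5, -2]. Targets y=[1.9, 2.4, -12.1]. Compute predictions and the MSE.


ŷ0 = (-1.4)·(-2) + (0.4)·(0) + (0.3)·(-4) - 1.1 = 0.5
ŷ1 = (-1.4)·(-3) + (0.4)·(4) + (0.3)·(-4) - 1.1 = 3.5
ŷ2 = (-1.4)·(5) + (0.4)·(-5) + (0.3)·(-2) - 1.1 = -10.7
errors² = [1.96, 1.21, 1.96]
MSE = 5.1300/3 = 1.71

1.71


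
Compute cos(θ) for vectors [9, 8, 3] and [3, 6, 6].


A·B = 9·3 + 8·6 + 3·6 = 93
‖A‖ = √154 = 12.4097, ‖B‖ = √81 = 9
cos = 93/(√154·√81) = 93/√12474 = 0.8327

0.8327


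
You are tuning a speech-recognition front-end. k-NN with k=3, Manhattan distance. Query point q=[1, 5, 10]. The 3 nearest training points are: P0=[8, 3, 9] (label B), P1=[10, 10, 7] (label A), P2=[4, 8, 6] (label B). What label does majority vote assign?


d(q,P0) = 10  (label B)
d(q,P1) = 17  (label A)
d(q,P2) = 10  (label B)
Votes: A=1, B=2
Majority → B

B


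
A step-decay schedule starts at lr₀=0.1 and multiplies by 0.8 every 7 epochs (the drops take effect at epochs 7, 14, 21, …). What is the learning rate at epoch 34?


n_drops = ⌊34/7⌋ = 4
lr = 0.1·0.8^4 = 0.1·0.4096 = 0.04096

0.04096


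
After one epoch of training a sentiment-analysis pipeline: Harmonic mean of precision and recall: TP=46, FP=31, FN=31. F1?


Precision = 46/77 = 0.5974
Recall = 46/77 = 0.5974
F1 = 2·P·R/(P+R) = 2·TP/(2·TP+FP+FN) = 92/(92+31+31) = 92/154 = 0.5974

0.5974


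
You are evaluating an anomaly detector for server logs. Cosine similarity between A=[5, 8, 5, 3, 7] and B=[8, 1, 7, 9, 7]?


A·B = 5·8 + 8·1 + 5·7 + 3·9 + 7·7 = 159
‖A‖ = √172 = 13.1149, ‖B‖ = √244 = 15.6205
cos = 159/(√172·√244) = 159/√41968 = 0.7761

0.7761


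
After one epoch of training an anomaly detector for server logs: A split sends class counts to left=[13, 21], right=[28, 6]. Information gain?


Parent = [41, 27], H_parent = 0.9692
H_left = 0.9597 (n=34), H_right = 0.6723 (n=34)
H_children = (34/68)·0.9597 + (34/68)·0.6723 = 0.816
IG = 0.9692 - 0.816 = 0.1532

0.1532


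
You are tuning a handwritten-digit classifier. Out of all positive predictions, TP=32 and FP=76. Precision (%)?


Precision = TP/(TP+FP)
= 32/(32+76)
= 32/108 = 29.63%

29.63%


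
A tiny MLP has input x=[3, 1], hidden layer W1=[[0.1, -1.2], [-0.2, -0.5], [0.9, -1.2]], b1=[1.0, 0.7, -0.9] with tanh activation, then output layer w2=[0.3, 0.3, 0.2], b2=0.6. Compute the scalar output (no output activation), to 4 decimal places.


z1[0] = (0.1)·(3) + (-1.2)·(1) + 1.0 = 0.1
z1[1] = (-0.2)·(3) + (-0.5)·(1) + 0.7 = -0.4
z1[2] = (0.9)·(3) + (-1.2)·(1) - 0.9 = 0.6
h = tanh(z1) = [0.0997, -0.3799, 0.537]
output = (0.3)·(0.0997) + (0.3)·(-0.3799) + (0.2)·(0.537) + 0.6 = 0.6233

0.6233


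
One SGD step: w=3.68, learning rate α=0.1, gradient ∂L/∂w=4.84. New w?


w_new = w - α·∇
= 3.68 - 0.1·4.84
= 3.68 - 0.484
= 3.196

3.196


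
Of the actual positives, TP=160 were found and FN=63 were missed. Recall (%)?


Recall = TP/(TP+FN)
= 160/(160+63)
= 160/223 = 71.75%

71.75%


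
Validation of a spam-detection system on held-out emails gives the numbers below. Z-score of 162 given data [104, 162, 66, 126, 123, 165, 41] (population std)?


μ = 112.4286, σ = 42.8381
z = (162 - 112.4286)/42.8381 = 1.1572

1.1572


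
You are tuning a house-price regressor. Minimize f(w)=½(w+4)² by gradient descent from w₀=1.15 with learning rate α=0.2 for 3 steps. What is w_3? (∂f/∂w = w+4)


step 1: grad = 1.15+4 = 5.15; w = 1.15 - 0.2·(5.15) = 0.12
step 2: grad = 0.12+4 = 4.12; w = 0.12 - 0.2·(4.12) = -0.704
step 3: grad = -0.704+4 = 3.296; w = -0.704 - 0.2·(3.296) = -1.3632

-1.3632


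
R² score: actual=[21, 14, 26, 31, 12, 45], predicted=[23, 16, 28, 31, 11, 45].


ȳ = 24.8333
SS_res = Σ(y-ŷ)² = 13
SS_tot = Σ(y-ȳ)² = 742.83
R² = 1 - SS_res/SS_tot = 1 - 0.0175 = 0.9825

0.9825


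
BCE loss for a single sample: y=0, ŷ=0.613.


BCE = -[y·ln(p) + (1-y)·ln(1-p)]
= -0 - 1·ln(1-0.613)
= -ln(0.387) = 0.9493

0.9493


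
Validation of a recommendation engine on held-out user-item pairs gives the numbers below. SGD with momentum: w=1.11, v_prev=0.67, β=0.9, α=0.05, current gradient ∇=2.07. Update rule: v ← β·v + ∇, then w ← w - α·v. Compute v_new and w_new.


v_new = 0.9·0.67 + 2.07 = 0.603 + 2.07 = 2.673
w_new = 1.11 - 0.05·2.673 = 1.11 - 0.13365 = 0.97635

v_new=2.673, w_new=0.97635


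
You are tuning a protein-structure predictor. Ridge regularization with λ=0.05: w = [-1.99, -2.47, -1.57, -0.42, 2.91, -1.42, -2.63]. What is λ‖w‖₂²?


‖w‖₂² = (-1.99)² + (-2.47)² + (-1.57)² + (-0.42)² + (2.91)² + (-1.42)² + (-2.63)²
     = 3.9601 + 6.1009 + 2.4649 + 0.1764 + 8.4681 + 2.0164 + 6.9169
     = 30.1037
λ·‖w‖₂² = 0.05·30.1037 = 1.505185

1.505185


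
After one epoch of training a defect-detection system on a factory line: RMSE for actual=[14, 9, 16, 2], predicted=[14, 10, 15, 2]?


MSE = 2/4 = 0.5
RMSE = √(2/4) = 0.7071

0.7071


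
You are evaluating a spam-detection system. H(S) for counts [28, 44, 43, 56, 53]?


Probabilities: [28/224, 44/224, 43/224, 56/224, 53/224] ≈ [0.125, 0.1964, 0.192, 0.25, 0.2366]
H = -((28/224)·log₂(28/224) + (44/224)·log₂(44/224) + (43/224)·log₂(43/224) + (56/224)·log₂(56/224) + (53/224)·log₂(53/224))
  = 2.2853 bits

2.2853 bits


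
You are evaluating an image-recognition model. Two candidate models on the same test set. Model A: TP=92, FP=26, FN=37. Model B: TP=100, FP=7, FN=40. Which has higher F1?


Model A: P=92/118=0.7797, R=92/129=0.7132, F1=2PR/(P+R)=2TP/(2TP+FP+FN)=184/247=0.7449
Model B: P=100/107=0.9346, R=100/140=0.7143, F1=2PR/(P+R)=2TP/(2TP+FP+FN)=200/247=0.8097
0.7449 < 0.8097 → Model B

Model B


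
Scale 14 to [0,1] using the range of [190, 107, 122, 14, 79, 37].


min=14, max=190
(14-14)/(190-14) = 0/176 = 0.0

0.0


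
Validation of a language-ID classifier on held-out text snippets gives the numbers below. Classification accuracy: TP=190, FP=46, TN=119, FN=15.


Accuracy = (TP+TN)/(TP+TN+FP+FN)
= (190+119)/(370)
= 309/370 = 83.51%

83.51%


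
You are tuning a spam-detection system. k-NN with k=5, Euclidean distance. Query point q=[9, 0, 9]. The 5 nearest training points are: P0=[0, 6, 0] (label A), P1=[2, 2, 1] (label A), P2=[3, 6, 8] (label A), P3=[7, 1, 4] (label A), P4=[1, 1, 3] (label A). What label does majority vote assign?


d(q,P0) = 14.0712  (label A)
d(q,P1) = 10.8167  (label A)
d(q,P2) = 8.544  (label A)
d(q,P3) = 5.4772  (label A)
d(q,P4) = 10.0499  (label A)
Votes: A=5, B=0
Majority → A

A


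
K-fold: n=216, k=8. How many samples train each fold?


Fold size = 216/8 = 27
Training per fold = 216 - 27 = 189

189


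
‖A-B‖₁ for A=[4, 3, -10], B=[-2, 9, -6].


d = |4+ 2| + |3-9| + |-10+ 6|
  = 6 + 6 + 4
  = 16

16


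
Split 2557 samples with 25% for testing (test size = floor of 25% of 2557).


Test = ⌊2557·25/100⌋ = 639
Train = 2557 - 639 = 1918

Train: 1918, Test: 639


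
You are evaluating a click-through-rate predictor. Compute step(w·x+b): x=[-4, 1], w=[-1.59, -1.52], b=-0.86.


z = (-4)·(-1.59) + (1)·(-1.52) - 0.86
  = 3.98
step(z) = 1 (z≥0)

1


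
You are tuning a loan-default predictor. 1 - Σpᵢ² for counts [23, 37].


Probabilities: [23/60, 37/60] ≈ [0.3833, 0.6167]
Σpᵢ² = (529 + 1369)/60² = 1898/3600
Gini = 1 - Σpᵢ² = 1 - 1898/3600 = 0.4728

0.4728


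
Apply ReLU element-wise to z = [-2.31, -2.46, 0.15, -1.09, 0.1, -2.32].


ReLU(-2.31) = max(0, -2.31) = 0.0
ReLU(-2.46) = max(0, -2.46) = 0.0
ReLU(0.15) = max(0, 0.15) = 0.15
ReLU(-1.09) = max(0, -1.09) = 0.0
ReLU(0.1) = max(0, 0.1) = 0.1
ReLU(-2.32) = max(0, -2.32) = 0.0
result = [0.0, 0.0, 0.15, 0.0, 0.1, 0.0]

[0.0, 0.0, 0.15, 0.0, 0.1, 0.0]


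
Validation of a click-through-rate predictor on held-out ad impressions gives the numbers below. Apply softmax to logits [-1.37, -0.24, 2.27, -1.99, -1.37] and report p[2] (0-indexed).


Exponentials: e^-1.37=0.2541, e^-0.24=0.7866, e^2.27=9.6794, e^-1.99=0.1367, e^-1.37=0.2541
Sum = 11.1109
Softmax = [0.0229, 0.0708, 0.8712, 0.0123, 0.0229]
p[2] = 9.6794/11.1109 = 0.8712

0.8712


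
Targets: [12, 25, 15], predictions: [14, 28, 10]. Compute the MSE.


Squared errors: (12-14)²=4, (25-28)²=9, (15-10)²=25
Sum = 38
MSE = 38/3 = 38/3

38/3


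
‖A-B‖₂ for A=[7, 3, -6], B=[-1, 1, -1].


d = √((7+ 1)² + (3-1)² + (-6+ 1)²)
  = √(64 + 4 + 25)
  = √93 = 9.6437

9.6437


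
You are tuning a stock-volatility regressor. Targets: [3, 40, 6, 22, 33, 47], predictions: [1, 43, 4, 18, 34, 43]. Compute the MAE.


Absolute errors: |3-1|=2, |40-43|=3, |6-4|=2, |22-18|=4, |33-34|=1, |47-43|=4
Sum = 16
MAE = 16/6 = 8/3

8/3


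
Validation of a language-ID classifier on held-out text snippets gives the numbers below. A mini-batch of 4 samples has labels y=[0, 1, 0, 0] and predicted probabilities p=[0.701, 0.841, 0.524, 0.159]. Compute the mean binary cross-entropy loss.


L[0] = -ln(1-0.701) = -ln(0.299) = 1.2073
L[1] = -ln(0.841) = 0.1732
L[2] = -ln(1-0.524) = -ln(0.476) = 0.7423
L[3] = -ln(1-0.159) = -ln(0.841) = 0.1732
mean = (1.2073 + 0.1732 + 0.7423 + 0.1732)/4 = 0.574

0.574


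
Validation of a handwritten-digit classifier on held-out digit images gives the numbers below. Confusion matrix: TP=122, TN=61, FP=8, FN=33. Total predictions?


Total = TP + TN + FP + FN
= 122 + 61 + 8 + 33
= 224
(Predicted positive: 130, predicted negative: 94)

224


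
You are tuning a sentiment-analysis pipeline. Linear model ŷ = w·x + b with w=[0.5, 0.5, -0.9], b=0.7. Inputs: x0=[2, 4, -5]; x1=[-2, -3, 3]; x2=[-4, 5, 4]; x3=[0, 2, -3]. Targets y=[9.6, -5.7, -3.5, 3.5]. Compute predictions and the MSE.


ŷ0 = (0.5)·(2) + (0.5)·(4) + (-0.9)·(-5) + 0.7 = 8.2
ŷ1 = (0.5)·(-2) + (0.5)·(-3) + (-0.9)·(3) + 0.7 = -4.5
ŷ2 = (0.5)·(-4) + (0.5)·(5) + (-0.9)·(4) + 0.7 = -2.4
ŷ3 = (0.5)·(0) + (0.5)·(2) + (-0.9)·(-3) + 0.7 = 4.4
errors² = [1.96, 1.44, 1.21, 0.81]
MSE = 5.4200/4 = 1.355

1.355


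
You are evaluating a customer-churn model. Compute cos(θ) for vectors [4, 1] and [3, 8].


A·B = 4·3 + 1·8 = 20
‖A‖ = √17 = 4.1231, ‖B‖ = √73 = 8.544
cos = 20/(√17·√73) = 20/√1241 = 0.5677

0.5677


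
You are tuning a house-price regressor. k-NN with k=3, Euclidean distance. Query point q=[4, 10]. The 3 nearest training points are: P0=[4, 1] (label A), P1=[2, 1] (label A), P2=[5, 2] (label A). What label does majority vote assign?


d(q,P0) = 9.0  (label A)
d(q,P1) = 9.2195  (label A)
d(q,P2) = 8.0623  (label A)
Votes: A=3, B=0
Majority → A

A


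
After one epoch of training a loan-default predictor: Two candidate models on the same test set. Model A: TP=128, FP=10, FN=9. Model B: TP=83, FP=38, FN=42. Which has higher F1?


Model A: P=128/138=0.9275, R=128/137=0.9343, F1=2PR/(P+R)=2TP/(2TP+FP+FN)=256/275=0.9309
Model B: P=83/121=0.686, R=83/125=0.664, F1=2PR/(P+R)=2TP/(2TP+FP+FN)=166/246=0.6748
0.9309 > 0.6748 → Model A

Model A


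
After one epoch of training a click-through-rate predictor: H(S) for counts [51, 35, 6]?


Probabilities: [51/92, 35/92, 6/92] ≈ [0.5543, 0.3804, 0.0652]
H = -((51/92)·log₂(51/92) + (35/92)·log₂(35/92) + (6/92)·log₂(6/92))
  = 1.2591 bits

1.2591 bits


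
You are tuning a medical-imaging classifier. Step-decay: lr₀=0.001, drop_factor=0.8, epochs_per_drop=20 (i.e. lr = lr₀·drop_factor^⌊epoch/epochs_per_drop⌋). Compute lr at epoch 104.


n_drops = ⌊104/20⌋ = 5
lr = 0.001·0.8^5 = 0.001·0.32768 = 0.00032768

0.00032768


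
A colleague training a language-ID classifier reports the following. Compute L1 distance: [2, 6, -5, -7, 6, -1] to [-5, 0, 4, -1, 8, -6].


d = |2+ 5| + |6-0| + |-5-4| + |-7+ 1| + |6-8| + |-1+ 6|
  = 7 + 6 + 9 + 6 + 2 + 5
  = 35

35


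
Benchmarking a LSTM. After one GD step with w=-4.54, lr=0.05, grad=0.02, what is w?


w_new = w - α·∇
= -4.54 - 0.05·0.02
= -4.54 - 0.001
= -4.541

-4.541


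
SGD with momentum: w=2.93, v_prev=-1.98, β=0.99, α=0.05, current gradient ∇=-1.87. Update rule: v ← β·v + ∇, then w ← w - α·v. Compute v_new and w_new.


v_new = 0.99·-1.98 - 1.87 = -1.9602 - 1.87 = -3.8302
w_new = 2.93 - 0.05·-3.8302 = 2.93 + 0.19151 = 3.12151

v_new=-3.8302, w_new=3.12151


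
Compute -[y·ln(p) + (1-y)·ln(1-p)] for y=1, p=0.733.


BCE = -[y·ln(p) + (1-y)·ln(1-p)]
= -1·ln(0.733) - 0
= -ln(0.733) = 0.3106

0.3106


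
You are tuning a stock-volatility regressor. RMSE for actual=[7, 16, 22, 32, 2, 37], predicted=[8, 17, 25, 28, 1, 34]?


MSE = 37/6 = 6.1667
RMSE = √(37/6) = 2.4833

2.4833


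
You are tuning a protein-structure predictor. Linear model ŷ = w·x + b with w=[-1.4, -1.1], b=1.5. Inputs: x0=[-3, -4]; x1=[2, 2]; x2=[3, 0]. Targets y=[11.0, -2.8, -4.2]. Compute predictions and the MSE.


ŷ0 = (-1.4)·(-3) + (-1.1)·(-4) + 1.5 = 10.1
ŷ1 = (-1.4)·(2) + (-1.1)·(2) + 1.5 = -3.5
ŷ2 = (-1.4)·(3) + (-1.1)·(0) + 1.5 = -2.7
errors² = [0.81, 0.49, 2.25]
MSE = 3.5500/3 = 1.1833

1.1833


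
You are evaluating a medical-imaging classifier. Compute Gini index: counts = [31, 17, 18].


Probabilities: [31/66, 17/66, 18/66] ≈ [0.4697, 0.2576, 0.2727]
Σpᵢ² = (961 + 289 + 324)/66² = 1574/4356
Gini = 1 - Σpᵢ² = 1 - 1574/4356 = 0.6387

0.6387


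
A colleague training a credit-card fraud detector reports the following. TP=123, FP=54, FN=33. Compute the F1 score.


Precision = 123/177 = 0.6949
Recall = 123/156 = 0.7885
F1 = 2·P·R/(P+R) = 2·TP/(2·TP+FP+FN) = 246/(246+54+33) = 246/333 = 0.7387

0.7387


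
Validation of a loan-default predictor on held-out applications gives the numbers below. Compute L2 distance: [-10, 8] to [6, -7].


d = √((-10-6)² + (8+ 7)²)
  = √(256 + 225)
  = √481 = 21.9317

21.9317


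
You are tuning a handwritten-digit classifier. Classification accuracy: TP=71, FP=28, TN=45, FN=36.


Accuracy = (TP+TN)/(TP+TN+FP+FN)
= (71+45)/(180)
= 116/180 = 64.44%

64.44%


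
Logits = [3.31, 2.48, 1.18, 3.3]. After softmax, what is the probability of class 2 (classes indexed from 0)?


Exponentials: e^3.31=27.3851, e^2.48=11.9413, e^1.18=3.2544, e^3.3=27.1126
Sum = 69.6934
Softmax = [0.3929, 0.1713, 0.0467, 0.389]
p[2] = 3.2544/69.6934 = 0.0467

0.0467


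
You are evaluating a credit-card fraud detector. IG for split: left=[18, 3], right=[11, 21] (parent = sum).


Parent = [29, 24], H_parent = 0.9936
H_left = 0.5917 (n=21), H_right = 0.9284 (n=32)
H_children = (21/53)·0.5917 + (32/53)·0.9284 = 0.795
IG = 0.9936 - 0.795 = 0.1986

0.1986


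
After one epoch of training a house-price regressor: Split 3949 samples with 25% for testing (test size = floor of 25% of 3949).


Test = ⌊3949·25/100⌋ = 987
Train = 3949 - 987 = 2962

Train: 2962, Test: 987


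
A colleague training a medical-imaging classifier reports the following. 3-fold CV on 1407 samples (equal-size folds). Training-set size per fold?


Fold size = 1407/3 = 469
Training per fold = 1407 - 469 = 938

938


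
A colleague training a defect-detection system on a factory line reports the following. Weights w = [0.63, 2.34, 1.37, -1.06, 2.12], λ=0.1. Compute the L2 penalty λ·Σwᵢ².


‖w‖₂² = (0.63)² + (2.34)² + (1.37)² + (-1.06)² + (2.12)²
     = 0.3969 + 5.4756 + 1.8769 + 1.1236 + 4.4944
     = 13.3674
λ·‖w‖₂² = 0.1·13.3674 = 1.33674

1.33674


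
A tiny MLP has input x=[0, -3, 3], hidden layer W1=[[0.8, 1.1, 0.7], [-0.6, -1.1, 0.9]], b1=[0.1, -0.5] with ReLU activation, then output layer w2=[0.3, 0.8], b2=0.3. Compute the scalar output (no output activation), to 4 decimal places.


z1[0] = (0.8)·(0) + (1.1)·(-3) + (0.7)·(3) + 0.1 = -1.1
z1[1] = (-0.6)·(0) + (-1.1)·(-3) + (0.9)·(3) - 0.5 = 5.5
h = ReLU(z1) = [0.0, 5.5]
output = (0.3)·(0.0) + (0.8)·(5.5) + 0.3 = 4.7

4.7


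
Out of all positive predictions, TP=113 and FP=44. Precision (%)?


Precision = TP/(TP+FP)
= 113/(113+44)
= 113/157 = 71.97%

71.97%


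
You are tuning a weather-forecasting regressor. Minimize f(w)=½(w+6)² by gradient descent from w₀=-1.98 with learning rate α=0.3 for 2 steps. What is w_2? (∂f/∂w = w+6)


step 1: grad = -1.98+6 = 4.02; w = -1.98 - 0.3·(4.02) = -3.186
step 2: grad = -3.186+6 = 2.814; w = -3.186 - 0.3·(2.814) = -4.0302

-4.0302


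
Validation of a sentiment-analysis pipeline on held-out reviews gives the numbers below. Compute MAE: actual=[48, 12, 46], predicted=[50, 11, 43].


Absolute errors: |48-50|=2, |12-11|=1, |46-43|=3
Sum = 6
MAE = 6/3 = 2

2


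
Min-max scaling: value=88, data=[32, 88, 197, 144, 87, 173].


min=32, max=197
(88-32)/(197-32) = 56/165 = 0.3394

0.3394


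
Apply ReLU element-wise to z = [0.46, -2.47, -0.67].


ReLU(0.46) = max(0, 0.46) = 0.46
ReLU(-2.47) = max(0, -2.47) = 0.0
ReLU(-0.67) = max(0, -0.67) = 0.0
result = [0.46, 0.0, 0.0]

[0.46, 0.0, 0.0]


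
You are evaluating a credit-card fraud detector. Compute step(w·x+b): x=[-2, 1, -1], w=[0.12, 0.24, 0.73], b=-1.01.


z = (-2)·(0.12) + (1)·(0.24) + (-1)·(0.73) - 1.01
  = -1.74
step(z) = 0 (z<0)

0


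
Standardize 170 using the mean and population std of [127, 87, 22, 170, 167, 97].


μ = 111.6667, σ = 50.9302
z = (170 - 111.6667)/50.9302 = 1.1454

1.1454


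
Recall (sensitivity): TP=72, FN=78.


Recall = TP/(TP+FN)
= 72/(72+78)
= 72/150 = 48.0%

48.0%


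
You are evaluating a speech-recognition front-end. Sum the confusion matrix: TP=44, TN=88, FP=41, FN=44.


Total = TP + TN + FP + FN
= 44 + 88 + 41 + 44
= 217
(Predicted positive: 85, predicted negative: 132)

217
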